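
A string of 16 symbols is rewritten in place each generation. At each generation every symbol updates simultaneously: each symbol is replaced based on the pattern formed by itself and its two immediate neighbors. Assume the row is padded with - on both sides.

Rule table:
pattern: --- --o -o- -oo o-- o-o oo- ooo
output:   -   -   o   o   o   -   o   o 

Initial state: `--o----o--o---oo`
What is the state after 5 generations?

--oo---oo-oo--oo
--ooo--oo-ooo-oo
--oooo-oo-ooo-oo
--oooo-oo-ooo-oo  (fixed point — unchanged through generation 5)

--oooo-oo-ooo-oo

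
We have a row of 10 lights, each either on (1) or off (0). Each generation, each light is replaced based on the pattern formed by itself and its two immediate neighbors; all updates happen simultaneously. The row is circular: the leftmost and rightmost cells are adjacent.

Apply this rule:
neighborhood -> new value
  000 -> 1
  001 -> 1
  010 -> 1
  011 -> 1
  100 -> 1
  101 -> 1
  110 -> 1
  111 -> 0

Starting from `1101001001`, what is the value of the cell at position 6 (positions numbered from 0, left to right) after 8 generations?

0

0111111111
1100000001
0111111111  (repeats generation 1; period 2)
generation 8: 1100000001
position 6 holds 0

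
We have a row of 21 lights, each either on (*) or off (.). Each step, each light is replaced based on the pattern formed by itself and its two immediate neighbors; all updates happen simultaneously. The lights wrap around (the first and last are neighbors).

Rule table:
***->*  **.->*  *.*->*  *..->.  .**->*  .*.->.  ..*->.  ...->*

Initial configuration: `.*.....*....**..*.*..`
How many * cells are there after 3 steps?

...***...**.**...*..*
.*.***.*.*****.*.....
..*****.*******..****
count of *: 16

16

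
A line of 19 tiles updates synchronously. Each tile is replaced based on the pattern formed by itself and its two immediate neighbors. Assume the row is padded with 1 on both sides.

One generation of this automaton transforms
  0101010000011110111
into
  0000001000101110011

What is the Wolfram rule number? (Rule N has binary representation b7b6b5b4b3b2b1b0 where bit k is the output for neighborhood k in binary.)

position 12: 111 → 1  (bit 7 = 1)
position 14: 110 → 1  (bit 6 = 1)
position 0: 101 → 0  (bit 5 = 0)
position 6: 100 → 1  (bit 4 = 1)
position 11: 011 → 0  (bit 3 = 0)
position 1: 010 → 0  (bit 2 = 0)
position 10: 001 → 1  (bit 1 = 1)
position 7: 000 → 0  (bit 0 = 0)
bits b7..b0 = 11010010 = 210

210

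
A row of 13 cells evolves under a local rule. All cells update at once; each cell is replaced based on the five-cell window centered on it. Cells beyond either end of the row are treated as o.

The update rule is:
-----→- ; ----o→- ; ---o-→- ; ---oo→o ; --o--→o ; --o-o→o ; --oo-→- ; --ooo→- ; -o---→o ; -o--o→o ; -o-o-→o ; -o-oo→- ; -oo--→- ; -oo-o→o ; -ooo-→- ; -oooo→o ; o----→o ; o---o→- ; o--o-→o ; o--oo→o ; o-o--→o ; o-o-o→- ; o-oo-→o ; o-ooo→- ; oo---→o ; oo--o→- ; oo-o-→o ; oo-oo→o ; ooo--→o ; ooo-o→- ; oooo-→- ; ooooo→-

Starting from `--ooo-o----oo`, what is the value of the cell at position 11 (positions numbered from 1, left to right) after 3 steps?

o

-o---oooo-o-o
ooo-o-o--o---
---o-oooooo-o
position 11 holds o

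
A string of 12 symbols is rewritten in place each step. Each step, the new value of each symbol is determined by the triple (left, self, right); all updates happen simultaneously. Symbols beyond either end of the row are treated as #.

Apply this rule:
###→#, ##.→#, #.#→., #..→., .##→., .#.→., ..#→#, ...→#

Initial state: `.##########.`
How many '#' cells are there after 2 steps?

9

step 1: ..#########.
step 2: .#.########.
count of #: 9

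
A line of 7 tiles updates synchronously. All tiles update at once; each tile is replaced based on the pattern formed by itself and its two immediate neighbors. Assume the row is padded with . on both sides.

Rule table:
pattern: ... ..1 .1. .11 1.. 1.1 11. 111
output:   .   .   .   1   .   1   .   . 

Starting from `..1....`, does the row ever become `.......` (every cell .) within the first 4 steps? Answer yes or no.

yes

.......
all cells are . at step 1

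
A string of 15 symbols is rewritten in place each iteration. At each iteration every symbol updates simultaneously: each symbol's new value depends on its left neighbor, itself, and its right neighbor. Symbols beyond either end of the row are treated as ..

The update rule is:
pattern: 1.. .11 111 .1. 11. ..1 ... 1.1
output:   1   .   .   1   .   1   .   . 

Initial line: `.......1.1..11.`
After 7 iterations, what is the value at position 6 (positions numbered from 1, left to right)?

......11.111..1
.....1......111
....111....1...
...1...1..111..
..111.1111...1.
.1........1.111
111......11....
position 6 holds .

.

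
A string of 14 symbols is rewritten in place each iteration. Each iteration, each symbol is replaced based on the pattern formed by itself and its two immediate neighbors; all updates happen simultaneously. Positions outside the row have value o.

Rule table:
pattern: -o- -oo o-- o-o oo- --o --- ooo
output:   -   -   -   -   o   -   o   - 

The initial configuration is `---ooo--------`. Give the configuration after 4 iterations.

-o---o-oooooo-
---o--------o-
-o---oooooo---
---o------o-o-

---o------o-o-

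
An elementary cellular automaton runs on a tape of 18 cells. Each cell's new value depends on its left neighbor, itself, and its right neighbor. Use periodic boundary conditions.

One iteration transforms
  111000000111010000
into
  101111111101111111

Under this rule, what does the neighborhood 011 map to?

1

At position 0 the neighborhood is 011; the next row has 1 there.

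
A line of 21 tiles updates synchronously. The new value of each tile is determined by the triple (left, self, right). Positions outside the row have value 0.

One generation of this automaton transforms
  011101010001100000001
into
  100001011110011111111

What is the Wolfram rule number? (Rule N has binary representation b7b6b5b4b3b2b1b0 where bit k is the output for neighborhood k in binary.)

23

position 2: 111 → 0  (bit 7 = 0)
position 3: 110 → 0  (bit 6 = 0)
position 4: 101 → 0  (bit 5 = 0)
position 8: 100 → 1  (bit 4 = 1)
position 1: 011 → 0  (bit 3 = 0)
position 5: 010 → 1  (bit 2 = 1)
position 0: 001 → 1  (bit 1 = 1)
position 9: 000 → 1  (bit 0 = 1)
bits b7..b0 = 00010111 = 23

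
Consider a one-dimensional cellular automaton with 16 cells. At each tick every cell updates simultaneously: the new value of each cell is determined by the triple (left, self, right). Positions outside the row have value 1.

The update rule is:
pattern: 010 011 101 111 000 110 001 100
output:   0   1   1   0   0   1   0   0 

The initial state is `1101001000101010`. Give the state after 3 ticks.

0010000000000110

0110000000010101
1110000000001011
0010000000000110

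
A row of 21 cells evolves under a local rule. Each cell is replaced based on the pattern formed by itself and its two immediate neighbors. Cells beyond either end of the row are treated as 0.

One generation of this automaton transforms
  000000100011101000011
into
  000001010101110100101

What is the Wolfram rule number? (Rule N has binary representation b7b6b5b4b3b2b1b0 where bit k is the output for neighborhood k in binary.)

position 11: 111 → 1  (bit 7 = 1)
position 12: 110 → 1  (bit 6 = 1)
position 13: 101 → 1  (bit 5 = 1)
position 7: 100 → 1  (bit 4 = 1)
position 10: 011 → 0  (bit 3 = 0)
position 6: 010 → 0  (bit 2 = 0)
position 5: 001 → 1  (bit 1 = 1)
position 0: 000 → 0  (bit 0 = 0)
bits b7..b0 = 11110010 = 242

242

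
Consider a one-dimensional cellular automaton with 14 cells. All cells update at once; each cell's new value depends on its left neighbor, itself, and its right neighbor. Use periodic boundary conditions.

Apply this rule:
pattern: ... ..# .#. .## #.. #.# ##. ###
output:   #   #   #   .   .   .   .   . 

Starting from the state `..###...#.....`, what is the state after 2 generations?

##....###.####
...###........

...###........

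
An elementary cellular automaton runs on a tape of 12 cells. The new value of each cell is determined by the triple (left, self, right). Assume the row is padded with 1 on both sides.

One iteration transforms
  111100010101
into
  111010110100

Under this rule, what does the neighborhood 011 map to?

0

At position 11 the neighborhood is 011; the next row has 0 there.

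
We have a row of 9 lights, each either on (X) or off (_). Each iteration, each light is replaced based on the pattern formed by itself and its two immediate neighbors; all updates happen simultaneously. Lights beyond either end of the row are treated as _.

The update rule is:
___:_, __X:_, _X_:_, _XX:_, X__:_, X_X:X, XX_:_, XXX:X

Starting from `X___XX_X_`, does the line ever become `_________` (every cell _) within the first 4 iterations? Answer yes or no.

______X__
_________
all cells are _ at iteration 2

yes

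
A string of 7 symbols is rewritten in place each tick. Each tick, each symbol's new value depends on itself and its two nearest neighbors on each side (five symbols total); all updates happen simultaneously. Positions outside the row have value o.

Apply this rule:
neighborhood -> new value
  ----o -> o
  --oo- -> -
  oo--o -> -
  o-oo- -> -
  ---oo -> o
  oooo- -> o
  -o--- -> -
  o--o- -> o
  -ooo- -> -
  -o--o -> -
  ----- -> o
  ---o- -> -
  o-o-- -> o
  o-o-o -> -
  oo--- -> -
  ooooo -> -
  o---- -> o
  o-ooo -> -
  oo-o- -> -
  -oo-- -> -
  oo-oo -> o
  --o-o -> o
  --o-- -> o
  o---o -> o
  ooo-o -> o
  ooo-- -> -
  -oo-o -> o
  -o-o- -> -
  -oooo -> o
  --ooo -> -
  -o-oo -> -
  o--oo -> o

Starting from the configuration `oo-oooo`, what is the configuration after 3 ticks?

o-o----

ooo-o--
-oo-o-o
o-o----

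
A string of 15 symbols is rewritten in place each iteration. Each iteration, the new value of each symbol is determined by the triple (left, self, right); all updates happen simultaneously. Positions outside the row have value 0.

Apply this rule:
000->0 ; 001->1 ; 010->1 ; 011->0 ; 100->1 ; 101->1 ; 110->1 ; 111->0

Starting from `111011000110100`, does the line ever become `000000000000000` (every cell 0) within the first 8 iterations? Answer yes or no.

001101101011110
010110111100011
111011000110101
001101101011111
010110111100001
111011000110011
001101101011101
010110111100111
iteration 8 is 010110111100111, still not uniform 0

no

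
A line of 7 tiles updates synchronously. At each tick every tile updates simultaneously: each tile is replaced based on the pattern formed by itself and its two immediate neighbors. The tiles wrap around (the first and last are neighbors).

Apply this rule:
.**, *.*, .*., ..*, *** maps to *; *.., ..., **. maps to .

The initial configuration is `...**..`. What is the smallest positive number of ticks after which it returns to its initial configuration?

7

tick 1: ..**...
tick 2: .**....
tick 3: **.....
tick 4: *.....*
tick 5: .....**
tick 6: ....**.
tick 7: ...**..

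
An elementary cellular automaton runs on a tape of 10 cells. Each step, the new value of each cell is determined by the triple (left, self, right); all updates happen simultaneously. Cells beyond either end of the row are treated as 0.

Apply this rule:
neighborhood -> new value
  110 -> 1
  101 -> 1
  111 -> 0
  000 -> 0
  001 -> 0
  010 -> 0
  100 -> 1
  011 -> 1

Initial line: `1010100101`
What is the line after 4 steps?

step 1: 0101010010
step 2: 0010101001
step 3: 0001010100
step 4: 0000101010

0000101010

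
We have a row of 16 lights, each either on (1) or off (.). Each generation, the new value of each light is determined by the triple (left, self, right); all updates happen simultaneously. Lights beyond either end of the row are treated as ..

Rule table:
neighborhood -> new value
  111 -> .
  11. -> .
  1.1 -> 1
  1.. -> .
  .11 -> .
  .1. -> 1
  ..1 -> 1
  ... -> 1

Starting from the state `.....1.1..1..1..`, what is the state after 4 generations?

.........1..11.1

generation 1: 11111111.11.11.1
generation 2: ........1..1..11
generation 3: 111111111.11.1..
generation 4: .........1..11.1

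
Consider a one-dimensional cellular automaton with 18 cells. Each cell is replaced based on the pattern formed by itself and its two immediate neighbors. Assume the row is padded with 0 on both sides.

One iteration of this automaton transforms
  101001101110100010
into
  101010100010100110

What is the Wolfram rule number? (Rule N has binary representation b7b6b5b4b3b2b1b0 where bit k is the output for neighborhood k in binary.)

70

position 9: 111 → 0  (bit 7 = 0)
position 6: 110 → 1  (bit 6 = 1)
position 1: 101 → 0  (bit 5 = 0)
position 3: 100 → 0  (bit 4 = 0)
position 5: 011 → 0  (bit 3 = 0)
position 0: 010 → 1  (bit 2 = 1)
position 4: 001 → 1  (bit 1 = 1)
position 14: 000 → 0  (bit 0 = 0)
bits b7..b0 = 01000110 = 70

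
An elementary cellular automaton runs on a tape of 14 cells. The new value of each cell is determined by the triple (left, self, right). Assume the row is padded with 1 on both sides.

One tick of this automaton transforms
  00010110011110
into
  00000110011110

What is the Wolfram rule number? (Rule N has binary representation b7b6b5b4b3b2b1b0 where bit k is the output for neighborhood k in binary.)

position 10: 111 → 1  (bit 7 = 1)
position 6: 110 → 1  (bit 6 = 1)
position 4: 101 → 0  (bit 5 = 0)
position 0: 100 → 0  (bit 4 = 0)
position 5: 011 → 1  (bit 3 = 1)
position 3: 010 → 0  (bit 2 = 0)
position 2: 001 → 0  (bit 1 = 0)
position 1: 000 → 0  (bit 0 = 0)
bits b7..b0 = 11001000 = 200

200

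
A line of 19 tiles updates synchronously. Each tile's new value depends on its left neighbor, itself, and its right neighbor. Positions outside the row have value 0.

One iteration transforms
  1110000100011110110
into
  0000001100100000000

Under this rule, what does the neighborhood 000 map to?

0

At position 4 the neighborhood is 000; the next row has 0 there.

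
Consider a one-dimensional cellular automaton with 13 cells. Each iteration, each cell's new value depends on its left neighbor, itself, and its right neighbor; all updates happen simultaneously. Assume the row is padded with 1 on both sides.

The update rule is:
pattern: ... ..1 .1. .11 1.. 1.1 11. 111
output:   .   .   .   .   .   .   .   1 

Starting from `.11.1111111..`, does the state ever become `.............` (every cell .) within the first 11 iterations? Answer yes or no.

iteration 1: .....11111...
iteration 2: ......111....
iteration 3: .......1.....
iteration 4: .............
all cells are . at iteration 4

yes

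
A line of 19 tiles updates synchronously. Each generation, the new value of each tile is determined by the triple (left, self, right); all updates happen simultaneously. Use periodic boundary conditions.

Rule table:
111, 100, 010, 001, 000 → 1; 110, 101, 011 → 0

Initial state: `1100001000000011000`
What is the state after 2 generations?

1101111111111011010

0011111111111100111
1101111111111011010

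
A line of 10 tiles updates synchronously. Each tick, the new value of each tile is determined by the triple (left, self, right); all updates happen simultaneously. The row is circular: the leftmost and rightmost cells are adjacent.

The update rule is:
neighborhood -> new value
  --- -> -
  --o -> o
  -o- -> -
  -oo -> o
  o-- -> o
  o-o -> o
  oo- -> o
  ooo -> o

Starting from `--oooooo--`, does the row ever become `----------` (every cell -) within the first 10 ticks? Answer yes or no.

-oooooooo-
oooooooooo
oooooooooo  (fixed point — unchanged through tick 10)
tick 10 is oooooooooo, still not uniform -

no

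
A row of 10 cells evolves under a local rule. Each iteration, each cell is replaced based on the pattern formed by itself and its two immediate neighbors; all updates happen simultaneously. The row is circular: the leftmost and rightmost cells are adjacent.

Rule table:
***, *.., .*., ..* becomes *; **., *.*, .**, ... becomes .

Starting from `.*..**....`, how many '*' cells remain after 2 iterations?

****..*...
.**.****.*
count of *: 7

7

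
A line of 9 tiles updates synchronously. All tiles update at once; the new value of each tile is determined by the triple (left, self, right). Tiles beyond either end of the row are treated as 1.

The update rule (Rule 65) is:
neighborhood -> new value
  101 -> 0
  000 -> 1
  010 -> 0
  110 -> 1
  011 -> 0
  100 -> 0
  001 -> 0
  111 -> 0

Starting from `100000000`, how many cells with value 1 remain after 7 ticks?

101111110
100000010
101111000
100001010
101100000
100101110
100000010
count of 1: 2

2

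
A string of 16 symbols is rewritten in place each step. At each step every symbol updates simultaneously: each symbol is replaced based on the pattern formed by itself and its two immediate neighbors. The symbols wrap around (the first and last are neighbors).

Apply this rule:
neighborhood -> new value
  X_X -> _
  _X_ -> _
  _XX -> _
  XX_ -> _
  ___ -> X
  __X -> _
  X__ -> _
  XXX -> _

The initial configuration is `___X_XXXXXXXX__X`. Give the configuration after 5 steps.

_X______________

_X______________
___XXXXXXXXXXXXX
_X______________  (repeats step 1; period 2)
step 5: _X______________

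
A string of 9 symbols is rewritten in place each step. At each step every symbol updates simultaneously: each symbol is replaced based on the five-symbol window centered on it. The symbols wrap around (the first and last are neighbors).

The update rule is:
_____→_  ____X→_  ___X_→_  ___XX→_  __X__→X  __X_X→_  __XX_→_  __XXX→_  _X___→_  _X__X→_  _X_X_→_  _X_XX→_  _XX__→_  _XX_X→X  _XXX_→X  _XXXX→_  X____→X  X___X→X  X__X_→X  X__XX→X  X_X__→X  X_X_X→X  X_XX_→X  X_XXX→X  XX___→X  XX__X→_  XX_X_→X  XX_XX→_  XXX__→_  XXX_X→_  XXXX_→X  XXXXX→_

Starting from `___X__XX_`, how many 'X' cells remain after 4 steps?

X__X_X__X
__X__X_X_
X_X_X__X_
X_X_X_X__
count of X: 4

4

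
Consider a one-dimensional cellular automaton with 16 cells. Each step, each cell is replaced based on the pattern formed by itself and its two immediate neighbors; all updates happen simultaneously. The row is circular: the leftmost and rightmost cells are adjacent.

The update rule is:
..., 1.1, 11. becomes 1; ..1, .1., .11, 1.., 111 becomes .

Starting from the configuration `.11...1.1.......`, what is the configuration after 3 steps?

..1.1..1..111111
...1...........1
.1...111111111..

.1...111111111..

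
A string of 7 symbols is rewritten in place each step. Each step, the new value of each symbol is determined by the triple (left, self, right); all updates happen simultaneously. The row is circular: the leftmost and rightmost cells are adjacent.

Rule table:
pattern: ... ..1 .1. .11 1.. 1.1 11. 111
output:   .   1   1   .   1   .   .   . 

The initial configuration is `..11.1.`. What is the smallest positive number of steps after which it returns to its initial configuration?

7

.1...11
.11.1..
1...11.
11.1...
...11.1
1.1...1
..11.1.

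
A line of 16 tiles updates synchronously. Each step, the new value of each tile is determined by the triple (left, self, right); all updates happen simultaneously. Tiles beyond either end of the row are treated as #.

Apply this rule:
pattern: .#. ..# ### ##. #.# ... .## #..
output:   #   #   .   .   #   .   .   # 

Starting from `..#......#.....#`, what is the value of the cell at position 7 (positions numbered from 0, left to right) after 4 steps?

.

step 1: ####....###...#.
step 2: ....#..#...#.###
step 3: #..######.###...
step 4: .##......#...#.#
position 7 holds .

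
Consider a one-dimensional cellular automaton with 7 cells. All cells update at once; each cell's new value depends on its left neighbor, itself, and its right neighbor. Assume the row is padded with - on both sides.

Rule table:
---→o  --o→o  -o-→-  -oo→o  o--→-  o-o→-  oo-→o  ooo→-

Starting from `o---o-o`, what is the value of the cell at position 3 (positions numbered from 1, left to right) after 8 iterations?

iteration 1: --oo---
iteration 2: oooo-oo
iteration 3: o--o-oo
iteration 4: --o--oo
iteration 5: oo--ooo
iteration 6: oo-oo-o
iteration 7: oo-oo--
iteration 8: oo-oo-o
position 3 holds -

-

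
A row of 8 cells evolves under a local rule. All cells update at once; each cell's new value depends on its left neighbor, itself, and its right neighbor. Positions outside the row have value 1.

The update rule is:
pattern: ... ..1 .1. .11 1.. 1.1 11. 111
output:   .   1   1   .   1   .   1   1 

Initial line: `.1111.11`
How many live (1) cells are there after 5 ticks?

5

tick 1: ..111..1
tick 2: 11.1111.
tick 3: 11..111.
tick 4: 1111.11.
tick 5: 1111..1.
count of 1: 5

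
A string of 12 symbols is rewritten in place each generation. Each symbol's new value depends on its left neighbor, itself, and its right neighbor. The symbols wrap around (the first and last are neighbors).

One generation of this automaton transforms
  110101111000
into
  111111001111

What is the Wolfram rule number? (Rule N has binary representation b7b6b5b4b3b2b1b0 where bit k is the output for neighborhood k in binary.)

127

position 6: 111 → 0  (bit 7 = 0)
position 1: 110 → 1  (bit 6 = 1)
position 2: 101 → 1  (bit 5 = 1)
position 9: 100 → 1  (bit 4 = 1)
position 0: 011 → 1  (bit 3 = 1)
position 3: 010 → 1  (bit 2 = 1)
position 11: 001 → 1  (bit 1 = 1)
position 10: 000 → 1  (bit 0 = 1)
bits b7..b0 = 01111111 = 127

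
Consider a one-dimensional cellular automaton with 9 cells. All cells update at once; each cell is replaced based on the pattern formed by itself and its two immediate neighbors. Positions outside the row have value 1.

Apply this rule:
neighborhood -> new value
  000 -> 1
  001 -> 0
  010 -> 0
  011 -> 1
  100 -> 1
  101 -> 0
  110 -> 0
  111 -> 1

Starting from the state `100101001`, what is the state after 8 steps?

010000101
001110001
101101101
001001001
100100101
010010001
001001101
100101001

100101001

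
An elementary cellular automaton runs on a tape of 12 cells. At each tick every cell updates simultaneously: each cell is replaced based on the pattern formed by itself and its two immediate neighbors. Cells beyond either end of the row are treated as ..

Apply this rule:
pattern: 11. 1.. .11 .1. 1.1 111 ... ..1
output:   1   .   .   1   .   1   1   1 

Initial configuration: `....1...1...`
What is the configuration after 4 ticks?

1..11.1.1..1

11111.111.11
.1111..11..1
1.111.1.1.11
1..11.1.1..1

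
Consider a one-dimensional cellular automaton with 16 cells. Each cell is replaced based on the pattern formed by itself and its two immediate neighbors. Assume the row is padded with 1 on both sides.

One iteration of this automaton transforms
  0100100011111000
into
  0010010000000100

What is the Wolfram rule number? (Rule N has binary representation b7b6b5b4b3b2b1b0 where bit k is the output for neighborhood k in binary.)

position 9: 111 → 0  (bit 7 = 0)
position 12: 110 → 0  (bit 6 = 0)
position 0: 101 → 0  (bit 5 = 0)
position 2: 100 → 1  (bit 4 = 1)
position 8: 011 → 0  (bit 3 = 0)
position 1: 010 → 0  (bit 2 = 0)
position 3: 001 → 0  (bit 1 = 0)
position 6: 000 → 0  (bit 0 = 0)
bits b7..b0 = 00010000 = 16

16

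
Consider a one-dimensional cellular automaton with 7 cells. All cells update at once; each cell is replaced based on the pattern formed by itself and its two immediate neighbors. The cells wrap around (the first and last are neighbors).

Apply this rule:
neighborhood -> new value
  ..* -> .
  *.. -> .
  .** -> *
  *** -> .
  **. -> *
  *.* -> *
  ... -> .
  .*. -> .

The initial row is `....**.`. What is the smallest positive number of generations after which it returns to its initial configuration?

....**.

1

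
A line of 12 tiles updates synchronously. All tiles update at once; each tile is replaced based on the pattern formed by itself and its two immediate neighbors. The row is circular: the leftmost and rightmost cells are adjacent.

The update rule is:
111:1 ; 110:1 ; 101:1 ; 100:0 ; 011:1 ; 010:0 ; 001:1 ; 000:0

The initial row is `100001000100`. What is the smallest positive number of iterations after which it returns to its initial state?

12

000010001001
000100010010
001000100100
010001001000
100010010000
000100100001
001001000010
010010000100
100100001000
001000010001
010000100010
100001000100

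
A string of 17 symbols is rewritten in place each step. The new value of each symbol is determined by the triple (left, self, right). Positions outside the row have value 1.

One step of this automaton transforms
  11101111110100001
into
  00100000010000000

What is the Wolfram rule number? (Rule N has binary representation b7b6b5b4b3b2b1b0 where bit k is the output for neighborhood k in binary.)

position 0: 111 → 0  (bit 7 = 0)
position 2: 110 → 1  (bit 6 = 1)
position 3: 101 → 0  (bit 5 = 0)
position 12: 100 → 0  (bit 4 = 0)
position 4: 011 → 0  (bit 3 = 0)
position 11: 010 → 0  (bit 2 = 0)
position 15: 001 → 0  (bit 1 = 0)
position 13: 000 → 0  (bit 0 = 0)
bits b7..b0 = 01000000 = 64

64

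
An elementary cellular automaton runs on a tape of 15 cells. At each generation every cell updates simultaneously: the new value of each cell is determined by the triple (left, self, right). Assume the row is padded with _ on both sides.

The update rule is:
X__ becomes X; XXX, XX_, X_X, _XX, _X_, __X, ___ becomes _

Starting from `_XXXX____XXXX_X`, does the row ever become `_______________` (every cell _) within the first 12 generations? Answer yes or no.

yes

_____X_________
______X________
_______X_______
________X______
_________X_____
__________X____
___________X___
____________X__
_____________X_
______________X
_______________
all cells are _ at generation 11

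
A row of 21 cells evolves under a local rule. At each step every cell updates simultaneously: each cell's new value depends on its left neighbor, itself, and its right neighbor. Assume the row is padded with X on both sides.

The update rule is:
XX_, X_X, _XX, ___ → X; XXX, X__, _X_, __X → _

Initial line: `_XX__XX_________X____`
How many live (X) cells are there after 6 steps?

10

step 1: XXX__XX_XXXXXXX___XX_
step 2: __X__XXXX_____X_X_XXX
step 3: _____X__X_XXX__X_XX__
step 4: _XXX_____XX_X___XXX__
step 5: XX_X_XXX_XXX__X_X_X__
step 6: _XX_XX_XXX_X___X_X___
count of X: 10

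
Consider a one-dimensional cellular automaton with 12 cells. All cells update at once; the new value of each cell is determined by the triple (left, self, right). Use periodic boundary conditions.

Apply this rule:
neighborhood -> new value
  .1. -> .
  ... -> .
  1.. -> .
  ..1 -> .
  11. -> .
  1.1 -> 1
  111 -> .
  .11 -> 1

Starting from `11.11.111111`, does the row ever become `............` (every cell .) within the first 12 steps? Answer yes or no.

yes

..11.11.....
..1.11......
...11.......
...1........
............
all cells are . at step 5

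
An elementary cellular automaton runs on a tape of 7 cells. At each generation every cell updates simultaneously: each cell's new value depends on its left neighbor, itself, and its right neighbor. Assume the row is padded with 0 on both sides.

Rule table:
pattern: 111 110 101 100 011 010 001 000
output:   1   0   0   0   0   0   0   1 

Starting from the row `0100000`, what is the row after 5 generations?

0111110

0001111
1100110
0000000
1111111
0111110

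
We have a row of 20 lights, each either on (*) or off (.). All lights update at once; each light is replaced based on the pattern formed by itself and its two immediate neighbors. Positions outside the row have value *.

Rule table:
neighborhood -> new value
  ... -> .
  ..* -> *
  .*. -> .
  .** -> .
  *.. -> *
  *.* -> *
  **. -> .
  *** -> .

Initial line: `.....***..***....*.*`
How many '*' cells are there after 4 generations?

10

*...*...**...*..*.*.
.*.*.*.*..*.*.**.*.*
*.*.*.*.**.*.*..*.*.
.*.*.*.*..*.*.**.*.*
count of *: 10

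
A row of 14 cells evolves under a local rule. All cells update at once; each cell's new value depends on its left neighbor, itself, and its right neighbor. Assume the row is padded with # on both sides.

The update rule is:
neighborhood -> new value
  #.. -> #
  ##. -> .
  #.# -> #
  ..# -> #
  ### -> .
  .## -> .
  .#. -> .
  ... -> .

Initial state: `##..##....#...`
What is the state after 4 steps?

##..##.##.#.#.

step 1: ..##..#..#.#.#
step 2: ##..##.##.#.#.
step 3: ..##..#..#.#.#  (repeats step 1; period 2)
step 4: ##..##.##.#.#.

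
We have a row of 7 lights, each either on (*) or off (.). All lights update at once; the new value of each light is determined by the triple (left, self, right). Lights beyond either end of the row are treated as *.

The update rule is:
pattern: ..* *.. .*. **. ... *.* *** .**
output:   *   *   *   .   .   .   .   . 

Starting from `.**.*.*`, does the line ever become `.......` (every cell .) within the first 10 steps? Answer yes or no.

step 1: ....*..
step 2: *..****
step 3: .**....
step 4: ...*..*
step 5: *.****.
step 6: .......
all cells are . at step 6

yes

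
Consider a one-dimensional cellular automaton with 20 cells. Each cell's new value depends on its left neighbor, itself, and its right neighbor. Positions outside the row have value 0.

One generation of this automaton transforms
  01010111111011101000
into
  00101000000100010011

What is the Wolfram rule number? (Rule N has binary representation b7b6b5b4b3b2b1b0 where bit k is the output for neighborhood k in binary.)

position 6: 111 → 0  (bit 7 = 0)
position 10: 110 → 0  (bit 6 = 0)
position 2: 101 → 1  (bit 5 = 1)
position 17: 100 → 0  (bit 4 = 0)
position 5: 011 → 0  (bit 3 = 0)
position 1: 010 → 0  (bit 2 = 0)
position 0: 001 → 0  (bit 1 = 0)
position 18: 000 → 1  (bit 0 = 1)
bits b7..b0 = 00100001 = 33

33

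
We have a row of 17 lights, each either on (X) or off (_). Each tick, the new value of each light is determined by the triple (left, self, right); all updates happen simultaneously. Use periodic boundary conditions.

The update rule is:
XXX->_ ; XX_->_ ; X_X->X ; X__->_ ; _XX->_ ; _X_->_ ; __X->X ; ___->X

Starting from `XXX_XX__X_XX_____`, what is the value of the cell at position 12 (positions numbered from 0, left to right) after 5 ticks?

_

___X___X_X___XXXX
_XX__XX_X__XX____
X___X__X__X___XXX
__XX__X__X__XX___
XX___X__X__X___XX
position 12 holds _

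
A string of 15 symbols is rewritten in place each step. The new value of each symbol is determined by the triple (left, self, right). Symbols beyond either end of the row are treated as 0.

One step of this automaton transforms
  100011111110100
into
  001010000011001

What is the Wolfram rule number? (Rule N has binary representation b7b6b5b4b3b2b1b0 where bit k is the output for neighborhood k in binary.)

position 5: 111 → 0  (bit 7 = 0)
position 10: 110 → 1  (bit 6 = 1)
position 11: 101 → 1  (bit 5 = 1)
position 1: 100 → 0  (bit 4 = 0)
position 4: 011 → 1  (bit 3 = 1)
position 0: 010 → 0  (bit 2 = 0)
position 3: 001 → 0  (bit 1 = 0)
position 2: 000 → 1  (bit 0 = 1)
bits b7..b0 = 01101001 = 105

105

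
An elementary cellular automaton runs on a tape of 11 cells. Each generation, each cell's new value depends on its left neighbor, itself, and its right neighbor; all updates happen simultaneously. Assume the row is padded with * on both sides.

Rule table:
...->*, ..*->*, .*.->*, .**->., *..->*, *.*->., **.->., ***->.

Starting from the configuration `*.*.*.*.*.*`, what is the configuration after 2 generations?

***.*.*.***

generation 1: ..*.*.*.*..
generation 2: ***.*.*.***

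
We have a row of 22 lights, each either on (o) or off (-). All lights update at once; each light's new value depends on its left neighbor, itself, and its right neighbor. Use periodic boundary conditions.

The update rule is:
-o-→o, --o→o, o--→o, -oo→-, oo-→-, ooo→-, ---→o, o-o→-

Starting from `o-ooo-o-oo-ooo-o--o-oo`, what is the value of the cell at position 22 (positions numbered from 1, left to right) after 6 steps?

------o--------oooo---
ooooooooooooooo----ooo
---------------oooo---
ooooooooooooooo----ooo  (repeats step 2; period 2)
step 6: ooooooooooooooo----ooo
position 22 holds o

o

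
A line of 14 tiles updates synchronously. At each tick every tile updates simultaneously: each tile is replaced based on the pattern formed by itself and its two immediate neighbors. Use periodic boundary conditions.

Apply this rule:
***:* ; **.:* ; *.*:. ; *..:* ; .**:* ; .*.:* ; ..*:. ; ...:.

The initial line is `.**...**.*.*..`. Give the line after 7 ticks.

tick 1: .***..**.*.**.
tick 2: .****.**.*.***
tick 3: .****.**.*.***  (fixed point — unchanged through tick 7)

.****.**.*.***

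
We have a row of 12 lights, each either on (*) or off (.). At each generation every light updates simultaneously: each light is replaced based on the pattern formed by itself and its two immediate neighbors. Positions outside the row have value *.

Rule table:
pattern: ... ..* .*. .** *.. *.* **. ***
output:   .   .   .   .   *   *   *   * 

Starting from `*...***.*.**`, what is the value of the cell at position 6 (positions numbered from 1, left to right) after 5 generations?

*

generation 1: **...***.*.*
generation 2: ***...***.*.
generation 3: ****...***.*
generation 4: *****...***.
generation 5: ******...***
position 6 holds *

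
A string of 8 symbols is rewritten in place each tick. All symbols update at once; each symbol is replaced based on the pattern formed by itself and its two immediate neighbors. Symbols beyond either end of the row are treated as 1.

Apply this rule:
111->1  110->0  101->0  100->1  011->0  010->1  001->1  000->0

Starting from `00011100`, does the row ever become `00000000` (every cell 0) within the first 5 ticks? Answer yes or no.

no

10101011
00101001
11101110
11000100
10101111
tick 5 is 10101111, still not uniform 0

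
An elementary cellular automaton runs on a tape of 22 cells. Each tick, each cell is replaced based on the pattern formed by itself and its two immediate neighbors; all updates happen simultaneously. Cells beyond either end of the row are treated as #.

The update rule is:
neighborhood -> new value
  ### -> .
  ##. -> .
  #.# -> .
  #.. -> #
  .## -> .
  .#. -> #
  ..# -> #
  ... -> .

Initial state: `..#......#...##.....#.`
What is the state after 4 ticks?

tick 1: ####....###.#..#...##.
tick 2: ....#..#....#####.#...
tick 3: #..######..#......##.#
tick 4: .##......####....#....

.##......####....#....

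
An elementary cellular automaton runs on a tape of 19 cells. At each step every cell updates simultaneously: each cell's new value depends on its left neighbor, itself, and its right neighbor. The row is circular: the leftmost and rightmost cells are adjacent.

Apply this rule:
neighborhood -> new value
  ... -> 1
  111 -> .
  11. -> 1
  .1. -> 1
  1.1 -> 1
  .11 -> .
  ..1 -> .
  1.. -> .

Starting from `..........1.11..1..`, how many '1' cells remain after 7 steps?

111111111.11.1..1.1
........11.111..11.
1111111..11..1...1.
......1...1..1.1.11
.1111.1.1.1..1111.1
1...1111111.....111
1.1.......1.111....
count of 1: 6

6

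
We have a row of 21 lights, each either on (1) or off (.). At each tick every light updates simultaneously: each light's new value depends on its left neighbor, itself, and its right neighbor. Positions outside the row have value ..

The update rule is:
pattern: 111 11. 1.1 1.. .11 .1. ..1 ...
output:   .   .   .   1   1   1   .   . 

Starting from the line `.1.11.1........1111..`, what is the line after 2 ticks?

.1.11.1.1......11..11

.1.1..11.......1...1.
.1.11.1.1......11..11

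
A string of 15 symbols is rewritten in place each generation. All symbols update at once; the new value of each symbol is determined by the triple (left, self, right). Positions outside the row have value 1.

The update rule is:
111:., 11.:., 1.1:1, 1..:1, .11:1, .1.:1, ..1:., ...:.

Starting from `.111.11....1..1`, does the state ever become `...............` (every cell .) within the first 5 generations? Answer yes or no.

no

generation 1: 11..11.1...11.1
generation 2: ..1.1.111..1.11
generation 3: 1.11111..1.111.
generation 4: .11....1.111..1
generation 5: 11.1...111..1.1
generation 5 is 11.1...111..1.1, still not uniform .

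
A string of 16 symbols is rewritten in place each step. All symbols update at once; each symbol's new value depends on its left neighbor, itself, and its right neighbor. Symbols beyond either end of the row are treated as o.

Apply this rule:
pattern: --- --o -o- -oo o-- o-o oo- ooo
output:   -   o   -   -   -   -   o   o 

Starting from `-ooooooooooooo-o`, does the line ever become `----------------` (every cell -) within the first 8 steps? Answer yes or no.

no

step 1: --oooooooooooo--
step 2: -o-ooooooooooo-o
step 3: ----oooooooooo--
step 4: ---o-ooooooooo-o
step 5: --o---oooooooo--
step 6: -o---o-ooooooo-o
step 7: ----o---oooooo--
step 8: ---o---o-ooooo-o
step 8 is ---o---o-ooooo-o, still not uniform -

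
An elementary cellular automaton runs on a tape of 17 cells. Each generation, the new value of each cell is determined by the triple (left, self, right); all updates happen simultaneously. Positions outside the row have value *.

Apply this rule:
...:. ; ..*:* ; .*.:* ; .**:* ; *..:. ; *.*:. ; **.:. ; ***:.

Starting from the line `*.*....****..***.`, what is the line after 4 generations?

..*...**....**...
.**..**....**...*
.*..**....**...**
.*.**....**...**.

.*.**....**...**.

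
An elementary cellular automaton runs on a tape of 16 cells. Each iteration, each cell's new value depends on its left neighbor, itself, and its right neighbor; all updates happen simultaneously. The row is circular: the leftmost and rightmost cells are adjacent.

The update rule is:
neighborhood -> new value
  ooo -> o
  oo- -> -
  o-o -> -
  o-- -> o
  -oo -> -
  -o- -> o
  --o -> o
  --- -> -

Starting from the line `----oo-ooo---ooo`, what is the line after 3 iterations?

-ooo-oo---o-o-o-

o--o----o-o-o-o-
ooooo--oo-o-o-o-
-ooo-oo---o-o-o-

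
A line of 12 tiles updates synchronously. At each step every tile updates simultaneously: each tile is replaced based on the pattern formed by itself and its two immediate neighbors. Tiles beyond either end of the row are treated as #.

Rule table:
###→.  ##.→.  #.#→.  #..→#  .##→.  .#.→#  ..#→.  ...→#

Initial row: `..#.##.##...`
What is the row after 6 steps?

step 1: #.#......##.
step 2: ..######....
step 3: #.......###.
step 4: .######.....
step 5: .......####.
step 6: ######......

######......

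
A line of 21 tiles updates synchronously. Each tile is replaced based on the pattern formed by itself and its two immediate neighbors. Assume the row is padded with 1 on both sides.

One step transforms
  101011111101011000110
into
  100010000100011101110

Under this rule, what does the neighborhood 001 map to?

1

At position 17 the neighborhood is 001; the next row has 1 there.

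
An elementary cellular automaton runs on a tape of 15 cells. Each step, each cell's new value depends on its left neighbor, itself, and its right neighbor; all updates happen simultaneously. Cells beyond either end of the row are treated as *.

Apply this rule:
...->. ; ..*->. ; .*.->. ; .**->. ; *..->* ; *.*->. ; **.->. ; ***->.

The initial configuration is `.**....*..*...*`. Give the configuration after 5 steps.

*..*...*....*..

...*....*..*...
*...*....*..*..
.*...*....*..*.
..*...*....*...
*..*...*....*..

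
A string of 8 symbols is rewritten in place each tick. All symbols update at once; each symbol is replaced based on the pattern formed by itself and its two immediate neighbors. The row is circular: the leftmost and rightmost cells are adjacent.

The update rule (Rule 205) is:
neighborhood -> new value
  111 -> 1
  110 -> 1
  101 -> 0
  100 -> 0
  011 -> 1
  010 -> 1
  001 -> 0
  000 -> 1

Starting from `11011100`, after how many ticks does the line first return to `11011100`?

11011100

1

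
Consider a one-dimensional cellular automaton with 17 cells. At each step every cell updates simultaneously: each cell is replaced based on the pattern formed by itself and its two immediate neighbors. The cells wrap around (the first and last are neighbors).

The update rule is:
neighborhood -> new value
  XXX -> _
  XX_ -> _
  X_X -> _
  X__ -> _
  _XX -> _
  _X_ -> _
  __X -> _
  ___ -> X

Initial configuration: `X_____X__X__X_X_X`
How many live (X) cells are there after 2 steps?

step 1: __XXX____________
step 2: X_____XXXXXXXXXXX
count of X: 12

12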